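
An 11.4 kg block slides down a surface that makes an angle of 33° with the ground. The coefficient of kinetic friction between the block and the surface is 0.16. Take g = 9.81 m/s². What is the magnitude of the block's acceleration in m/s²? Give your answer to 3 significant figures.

Resolving the weight along the incline: the component pulling the block down the slope is mg sin 33° = 11.4 × 9.81 × 0.5446 = 60.905 N, and the normal force is N = mg cos 33° = 11.4 × 9.81 × 0.8387 = 93.795 N.
Kinetic friction acts up the slope with magnitude f = μN = 0.16 × 93.795 = 15.007 N.
Net force along the incline is 60.905 − 15.007 = 45.898 N, so a = 45.898 / 11.4 = 4.0261 m/s².

4.03 m/s²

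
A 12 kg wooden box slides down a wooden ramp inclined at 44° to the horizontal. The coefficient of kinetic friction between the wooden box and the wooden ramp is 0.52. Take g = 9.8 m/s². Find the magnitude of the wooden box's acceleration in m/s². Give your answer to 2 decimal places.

Resolving the weight along the incline: the component pulling the wooden box down the slope is mg sin 44° = 12 × 9.8 × 0.6947 = 81.697 N, and the normal force is N = mg cos 44° = 12 × 9.8 × 0.7193 = 84.590 N.
Kinetic friction acts up the slope with magnitude f = μN = 0.52 × 84.590 = 43.987 N.
Net force along the incline is 81.697 − 43.987 = 37.710 N, so a = 37.710 / 12 = 3.1425 m/s².

3.14 m/s²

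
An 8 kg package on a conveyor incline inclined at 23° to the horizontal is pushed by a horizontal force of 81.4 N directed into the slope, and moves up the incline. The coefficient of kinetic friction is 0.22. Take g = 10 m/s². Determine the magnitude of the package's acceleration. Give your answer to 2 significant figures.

2.6 m/s²

The horizontal push has components F cos 23° = 81.4 × 0.9205 = 74.929 N up the incline and F sin 23° = 81.4 × 0.3907 = 31.803 N pressing into the surface.
The normal force is therefore N = mg cos 23° + F sin 23° = 73.640 + 31.803 = 105.443 N, and kinetic friction down the slope is μN = 0.22 × 105.443 = 23.197 N.
Along the incline: F cos 23° − mg sin 23° − μN = ma, so 74.929 − 31.256 − 23.197 = 8 a, giving a = 2.5595 m/s².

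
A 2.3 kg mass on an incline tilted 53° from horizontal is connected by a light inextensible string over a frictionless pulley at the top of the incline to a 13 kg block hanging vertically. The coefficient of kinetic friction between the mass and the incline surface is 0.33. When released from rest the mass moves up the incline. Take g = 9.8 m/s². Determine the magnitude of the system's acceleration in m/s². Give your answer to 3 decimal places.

6.858 m/s²

For the mass on the incline: the weight component along the slope is m₁g sin 53° = 2.3 × 9.8 × 0.7986 = 18.000 N and the normal force is N = m₁g cos 53° = 13.565 N.
Kinetic friction opposes the mass's motion up the incline: f = μN = 0.33 × 13.565 = 4.476 N acting down the slope.
Newton's second law for the mass (up-slope positive): T − 18.000 − 4.476 = 2.3 a. For the hanging block (downward positive): 13 × 9.8 − T = 13 a.
Adding the two equations eliminates T: 104.924 = 15.3 a, so a = 6.8578 m/s².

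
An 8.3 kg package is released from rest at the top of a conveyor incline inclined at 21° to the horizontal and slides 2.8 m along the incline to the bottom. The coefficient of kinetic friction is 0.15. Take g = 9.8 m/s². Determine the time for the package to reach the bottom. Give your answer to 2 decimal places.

1.62 s

The weight component along the incline is mg sin 21° = 29.150 N and the normal force is N = mg cos 21° = 75.937 N.
Friction up the slope is f = μN = 0.15 × 75.937 = 11.391 N, so the net downslope force is 29.150 − 11.391 = 17.759 N and a = 17.759 / 8.3 = 2.1396 m/s².
Starting from rest, L = ½at², so t = √(2L/a) = √(2 × 2.8 / 2.1396) = 1.6178 s.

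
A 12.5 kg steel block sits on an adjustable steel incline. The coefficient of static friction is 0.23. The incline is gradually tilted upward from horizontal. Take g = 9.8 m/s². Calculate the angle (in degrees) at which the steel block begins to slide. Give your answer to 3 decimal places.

At the threshold of sliding, static friction is at its maximum μ_s N and exactly balances the weight component along the incline: mg sin θ = μ_s mg cos θ.
Hence tan θ = μ_s = 0.23, so θ = arctan(0.23) = 12.9528°.

12.953°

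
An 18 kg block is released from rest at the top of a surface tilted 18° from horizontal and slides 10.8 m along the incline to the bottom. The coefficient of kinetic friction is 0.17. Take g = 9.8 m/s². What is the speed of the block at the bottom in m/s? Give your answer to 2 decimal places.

5.58 m/s

The weight component along the incline is mg sin 18° = 54.511 N and the normal force is N = mg cos 18° = 167.766 N.
Friction up the slope is f = μN = 0.17 × 167.766 = 28.520 N, so the net downslope force is 54.511 − 28.520 = 25.991 N and a = 25.991 / 18 = 1.4439 m/s².
Starting from rest over a distance of 10.8 m, v² = 2aL = 2 × 1.4439 × 10.8 = 31.1882, so v = 5.5846 m/s.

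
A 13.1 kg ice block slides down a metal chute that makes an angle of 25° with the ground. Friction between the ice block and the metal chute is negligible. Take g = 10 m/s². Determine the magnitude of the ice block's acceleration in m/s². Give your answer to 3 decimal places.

4.226 m/s²

Resolving the weight along the incline: the component pulling the ice block down the slope is mg sin 25° = 13.1 × 10 × 0.4226 = 55.361 N, and the normal force is N = mg cos 25° = 13.1 × 10 × 0.9063 = 118.725 N.
With no friction the net force along the incline is 55.361 N, so a = g sin 25° = 55.361 / 13.1 = 4.2260 m/s².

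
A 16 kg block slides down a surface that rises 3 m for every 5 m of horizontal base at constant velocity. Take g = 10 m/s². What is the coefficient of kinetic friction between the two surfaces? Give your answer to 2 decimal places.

0.60

At constant velocity the net force along the incline is zero: mg sin 30.96° = μ mg cos 30.96°.
So μ = tan 30.96° = 0.5145 / 0.8575 = 0.6000.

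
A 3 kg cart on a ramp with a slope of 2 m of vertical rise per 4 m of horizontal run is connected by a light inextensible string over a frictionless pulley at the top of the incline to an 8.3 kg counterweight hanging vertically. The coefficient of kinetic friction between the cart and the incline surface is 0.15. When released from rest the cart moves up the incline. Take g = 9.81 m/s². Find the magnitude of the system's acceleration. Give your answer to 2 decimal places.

5.69 m/s²

For the cart on the incline: the weight component along the slope is m₁g sin 26.57° = 3 × 9.81 × 0.4472 = 13.161 N and the normal force is N = m₁g cos 26.57° = 26.323 N.
Kinetic friction opposes the cart's motion up the incline: f = μN = 0.15 × 26.323 = 3.948 N acting down the slope.
Newton's second law for the cart (up-slope positive): T − 13.161 − 3.948 = 3 a. For the hanging counterweight (downward positive): 8.3 × 9.81 − T = 8.3 a.
Adding the two equations eliminates T: 64.314 = 11.3 a, so a = 5.6915 m/s².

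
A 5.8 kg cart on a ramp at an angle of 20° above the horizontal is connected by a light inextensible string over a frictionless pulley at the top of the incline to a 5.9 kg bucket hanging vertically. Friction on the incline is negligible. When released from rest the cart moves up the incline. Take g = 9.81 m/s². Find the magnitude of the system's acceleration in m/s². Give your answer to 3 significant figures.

3.28 m/s²

For the cart on the incline: the weight component along the slope is m₁g sin 20° = 5.8 × 9.81 × 0.3420 = 19.459 N and the normal force is N = m₁g cos 20° = 53.467 N.
Newton's second law for the cart (up-slope positive): T − 19.459 = 5.8 a. For the hanging bucket (downward positive): 5.9 × 9.81 − T = 5.9 a.
Adding the two equations eliminates T: 38.420 = 11.7 a, so a = 3.2838 m/s².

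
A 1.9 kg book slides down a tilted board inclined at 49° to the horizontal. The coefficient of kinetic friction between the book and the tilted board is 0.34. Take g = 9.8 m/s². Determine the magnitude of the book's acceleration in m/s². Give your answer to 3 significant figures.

5.21 m/s²

Resolving the weight along the incline: the component pulling the book down the slope is mg sin 49° = 1.9 × 9.8 × 0.7547 = 14.053 N, and the normal force is N = mg cos 49° = 1.9 × 9.8 × 0.6561 = 12.217 N.
Kinetic friction acts up the slope with magnitude f = μN = 0.34 × 12.217 = 4.154 N.
Net force along the incline is 14.053 − 4.154 = 9.899 N, so a = 9.899 / 1.9 = 5.2100 m/s².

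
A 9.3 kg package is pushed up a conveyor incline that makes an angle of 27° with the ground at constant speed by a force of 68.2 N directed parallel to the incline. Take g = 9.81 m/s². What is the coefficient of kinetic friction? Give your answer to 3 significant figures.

At constant speed ΣF = 0 along the incline. The applied 68.2 N acts up the slope; the weight component mg sin 27° = 41.419 N and kinetic friction μN both act down the slope.
So 68.2 = 41.419 + μ × 81.289, giving μ = (68.2 − 41.419) / 81.289 = 0.3295.

0.329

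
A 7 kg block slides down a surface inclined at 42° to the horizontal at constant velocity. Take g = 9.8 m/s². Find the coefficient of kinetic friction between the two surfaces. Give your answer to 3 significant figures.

At constant velocity the net force along the incline is zero: mg sin 42° = μ mg cos 42°.
So μ = tan 42° = 0.6691 / 0.7431 = 0.9004.

0.900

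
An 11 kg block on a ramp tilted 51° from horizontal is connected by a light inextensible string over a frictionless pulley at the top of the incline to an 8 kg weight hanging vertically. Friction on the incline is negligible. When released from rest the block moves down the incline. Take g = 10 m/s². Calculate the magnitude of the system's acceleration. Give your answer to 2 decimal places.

For the block on the incline: the weight component along the slope is m₁g sin 51° = 11 × 10 × 0.7771 = 85.481 N and the normal force is N = m₁g cos 51° = 69.225 N.
Newton's second law for the block (down-slope positive): 85.481 − T = 11 a. For the hanging weight (upward positive): T − 8 × 10 = 8 a.
Adding the two equations eliminates T: 5.481 = 19 a, so a = 0.2885 m/s².

0.29 m/s²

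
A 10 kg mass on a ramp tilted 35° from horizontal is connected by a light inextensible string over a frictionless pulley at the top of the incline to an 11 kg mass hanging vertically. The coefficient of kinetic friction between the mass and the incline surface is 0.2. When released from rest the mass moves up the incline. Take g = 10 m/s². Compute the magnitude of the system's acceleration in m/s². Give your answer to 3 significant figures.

1.73 m/s²

For the mass on the incline: the weight component along the slope is m₁g sin 35° = 10 × 10 × 0.5736 = 57.360 N and the normal force is N = m₁g cos 35° = 81.915 N.
Kinetic friction opposes the mass's motion up the incline: f = μN = 0.2 × 81.915 = 16.383 N acting down the slope.
Newton's second law for the mass (up-slope positive): T − 57.360 − 16.383 = 10 a. For the hanging mass (downward positive): 11 × 10 − T = 11 a.
Adding the two equations eliminates T: 36.257 = 21 a, so a = 1.7265 m/s².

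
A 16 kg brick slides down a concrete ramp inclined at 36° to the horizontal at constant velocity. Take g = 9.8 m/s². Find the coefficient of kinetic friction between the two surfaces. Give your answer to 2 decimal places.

At constant velocity the net force along the incline is zero: mg sin 36° = μ mg cos 36°.
So μ = tan 36° = 0.5878 / 0.8090 = 0.7266.

0.73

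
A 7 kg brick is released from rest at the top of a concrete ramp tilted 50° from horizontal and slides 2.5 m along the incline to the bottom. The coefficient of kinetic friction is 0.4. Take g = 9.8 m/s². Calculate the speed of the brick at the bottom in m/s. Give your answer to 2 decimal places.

The weight component along the incline is mg sin 50° = 52.551 N and the normal force is N = mg cos 50° = 44.095 N.
Friction up the slope is f = μN = 0.4 × 44.095 = 17.638 N, so the net downslope force is 52.551 − 17.638 = 34.913 N and a = 34.913 / 7 = 4.9876 m/s².
Starting from rest over a distance of 2.5 m, v² = 2aL = 2 × 4.9876 × 2.5 = 24.9380, so v = 4.9938 m/s.

4.99 m/s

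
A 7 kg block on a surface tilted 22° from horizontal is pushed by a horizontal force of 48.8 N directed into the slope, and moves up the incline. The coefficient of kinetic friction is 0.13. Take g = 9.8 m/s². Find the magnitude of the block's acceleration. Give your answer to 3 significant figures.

1.27 m/s²

The horizontal push has components F cos 22° = 48.8 × 0.9272 = 45.247 N up the incline and F sin 22° = 48.8 × 0.3746 = 18.280 N pressing into the surface.
The normal force is therefore N = mg cos 22° + F sin 22° = 63.606 + 18.280 = 81.886 N, and kinetic friction down the slope is μN = 0.13 × 81.886 = 10.645 N.
Along the incline: F cos 22° − mg sin 22° − μN = ma, so 45.247 − 25.698 − 10.645 = 7 a, giving a = 1.2720 m/s².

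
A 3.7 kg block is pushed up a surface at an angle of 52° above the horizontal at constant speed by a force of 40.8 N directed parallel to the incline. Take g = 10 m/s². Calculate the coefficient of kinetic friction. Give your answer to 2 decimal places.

At constant speed ΣF = 0 along the incline. The applied 40.8 N acts up the slope; the weight component mg sin 52° = 29.156 N and kinetic friction μN both act down the slope.
So 40.8 = 29.156 + μ × 22.779, giving μ = (40.8 − 29.156) / 22.779 = 0.5112.

0.51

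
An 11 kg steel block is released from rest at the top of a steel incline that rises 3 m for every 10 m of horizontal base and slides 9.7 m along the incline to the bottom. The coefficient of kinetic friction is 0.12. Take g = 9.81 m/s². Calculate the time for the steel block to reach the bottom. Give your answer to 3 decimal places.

3.387 s

The weight component along the incline is mg sin 16.70° = 31.008 N and the normal force is N = mg cos 16.70° = 103.359 N.
Friction up the slope is f = μN = 0.12 × 103.359 = 12.403 N, so the net downslope force is 31.008 − 12.403 = 18.605 N and a = 18.605 / 11 = 1.6914 m/s².
Starting from rest, L = ½at², so t = √(2L/a) = √(2 × 9.7 / 1.6914) = 3.3867 s.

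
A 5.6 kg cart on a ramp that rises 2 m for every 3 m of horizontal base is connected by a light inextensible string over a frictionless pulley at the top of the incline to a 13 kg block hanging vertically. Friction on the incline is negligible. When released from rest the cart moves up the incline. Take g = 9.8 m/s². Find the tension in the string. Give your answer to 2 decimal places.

59.63 N

For the cart on the incline: the weight component along the slope is m₁g sin 33.69° = 5.6 × 9.8 × 0.5547 = 30.442 N and the normal force is N = m₁g cos 33.69° = 45.663 N.
Newton's second law for the cart (up-slope positive): T − 30.442 = 5.6 a. For the hanging block (downward positive): 13 × 9.8 − T = 13 a.
Adding the two equations eliminates T: 96.958 = 18.6 a, so a = 5.2128 m/s².
Then from the hanging block's equation, T = 13 × (9.8 − 5.2128) = 59.634 N.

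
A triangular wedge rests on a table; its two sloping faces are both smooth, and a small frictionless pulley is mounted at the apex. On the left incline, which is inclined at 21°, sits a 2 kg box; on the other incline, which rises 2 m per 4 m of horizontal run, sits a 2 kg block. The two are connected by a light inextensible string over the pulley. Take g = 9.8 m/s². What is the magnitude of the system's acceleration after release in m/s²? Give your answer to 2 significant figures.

0.44 m/s²

Resolve each weight along its own incline: the 2 kg mass has component 2 × 9.8 × sin 21° = 7.024 N down its slope, and the 2 kg mass has 2 × 9.8 × sin 26.57° = 8.765 N down its slope.
The 2 kg side's 8.765 N exceeds the other side's 7.024 N, so that mass slides down and the 2 kg mass slides up. Taking that direction as positive, Newton's second law for the whole system gives 8.765 − 7.024 = (2 + 2) a, so a = 1.741 / 4 = 0.4353 m/s².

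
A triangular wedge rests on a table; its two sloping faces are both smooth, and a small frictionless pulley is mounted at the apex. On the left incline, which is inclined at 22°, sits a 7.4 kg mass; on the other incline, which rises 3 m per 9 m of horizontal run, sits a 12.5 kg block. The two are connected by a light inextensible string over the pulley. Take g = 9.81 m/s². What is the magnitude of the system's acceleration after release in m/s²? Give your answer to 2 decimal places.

0.58 m/s²

Resolve each weight along its own incline: the 7.4 kg mass has component 7.4 × 9.81 × sin 22° = 27.194 N down its slope, and the 12.5 kg mass has 12.5 × 9.81 × sin 18.43° = 38.777 N down its slope.
The 12.5 kg side's 38.777 N exceeds the other side's 27.194 N, so that mass slides down and the 7.4 kg mass slides up. Taking that direction as positive, Newton's second law for the whole system gives 38.777 − 27.194 = (7.4 + 12.5) a, so a = 11.583 / 19.9 = 0.5821 m/s².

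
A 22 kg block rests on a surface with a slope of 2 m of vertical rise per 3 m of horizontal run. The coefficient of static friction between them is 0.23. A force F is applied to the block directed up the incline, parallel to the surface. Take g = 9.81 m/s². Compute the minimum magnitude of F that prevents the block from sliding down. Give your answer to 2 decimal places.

78.41 N

The normal force is N = mg cos 33.69° = 179.573 N. With F at its minimum the block is on the verge of sliding down, so static friction is at its maximum μ_s N = 0.23 × 179.573 = 41.302 N and acts up the slope.
Equilibrium along the incline: F + μ_s N = mg sin 33.69°, so F = 119.715 − 41.302 = 78.413 N.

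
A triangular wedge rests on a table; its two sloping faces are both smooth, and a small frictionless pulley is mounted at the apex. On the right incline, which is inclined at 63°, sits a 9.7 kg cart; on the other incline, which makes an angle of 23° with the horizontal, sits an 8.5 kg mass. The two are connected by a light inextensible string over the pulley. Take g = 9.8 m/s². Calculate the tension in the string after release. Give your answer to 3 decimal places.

Resolve each weight along its own incline: the 9.7 kg mass has component 9.7 × 9.8 × sin 63° = 84.699 N down its slope, and the 8.5 kg mass has 8.5 × 9.8 × sin 23° = 32.548 N down its slope.
The 9.7 kg side's 84.699 N exceeds the other side's 32.548 N, so that mass slides down and the 8.5 kg mass slides up. Taking that direction as positive, Newton's second law for the whole system gives 84.699 − 32.548 = (9.7 + 8.5) a, so a = 52.151 / 18.2 = 2.8654 m/s².
For the 8.5 kg mass (up-slope positive): T − 32.548 = 8.5 × 2.8654, so T = 56.904 N.

56.904 N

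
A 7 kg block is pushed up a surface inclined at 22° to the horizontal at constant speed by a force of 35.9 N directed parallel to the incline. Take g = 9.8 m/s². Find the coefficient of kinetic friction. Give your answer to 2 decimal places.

0.16

At constant speed ΣF = 0 along the incline. The applied 35.9 N acts up the slope; the weight component mg sin 22° = 25.698 N and kinetic friction μN both act down the slope.
So 35.9 = 25.698 + μ × 63.605, giving μ = (35.9 − 25.698) / 63.605 = 0.1604.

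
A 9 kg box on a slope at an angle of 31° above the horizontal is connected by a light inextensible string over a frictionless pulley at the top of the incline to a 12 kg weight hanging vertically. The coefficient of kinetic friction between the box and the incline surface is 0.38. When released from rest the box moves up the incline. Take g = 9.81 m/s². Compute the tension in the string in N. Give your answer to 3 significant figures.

For the box on the incline: the weight component along the slope is m₁g sin 31° = 9 × 9.81 × 0.5150 = 45.469 N and the normal force is N = m₁g cos 31° = 75.679 N.
Kinetic friction opposes the box's motion up the incline: f = μN = 0.38 × 75.679 = 28.758 N acting down the slope.
Newton's second law for the box (up-slope positive): T − 45.469 − 28.758 = 9 a. For the hanging weight (downward positive): 12 × 9.81 − T = 12 a.
Adding the two equations eliminates T: 43.493 = 21 a, so a = 2.0711 m/s².
Then from the hanging weight's equation, T = 12 × (9.81 − 2.0711) = 92.867 N.

92.9 N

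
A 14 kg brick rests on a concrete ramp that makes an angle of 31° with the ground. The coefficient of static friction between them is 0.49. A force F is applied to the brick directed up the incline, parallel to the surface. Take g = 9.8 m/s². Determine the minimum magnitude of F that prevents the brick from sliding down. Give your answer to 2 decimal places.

13.04 N

The normal force is N = mg cos 31° = 117.603 N. With F at its minimum the brick is on the verge of sliding down, so static friction is at its maximum μ_s N = 0.49 × 117.603 = 57.625 N and acts up the slope.
Equilibrium along the incline: F + μ_s N = mg sin 31°, so F = 70.663 − 57.625 = 13.038 N.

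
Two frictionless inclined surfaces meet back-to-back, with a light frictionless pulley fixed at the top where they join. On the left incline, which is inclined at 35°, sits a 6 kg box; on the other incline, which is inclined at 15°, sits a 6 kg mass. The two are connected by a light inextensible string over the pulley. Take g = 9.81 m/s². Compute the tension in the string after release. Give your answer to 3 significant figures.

Resolve each weight along its own incline: the 6 kg mass has component 6 × 9.81 × sin 35° = 33.761 N down its slope, and the 6 kg mass has 6 × 9.81 × sin 15° = 15.234 N down its slope.
The 6 kg side's 33.761 N exceeds the other side's 15.234 N, so that mass slides down and the 6 kg mass slides up. Taking that direction as positive, Newton's second law for the whole system gives 33.761 − 15.234 = (6 + 6) a, so a = 18.527 / 12 = 1.5439 m/s².
For the 6 kg mass (up-slope positive): T − 15.234 = 6 × 1.5439, so T = 24.497 N.

24.5 N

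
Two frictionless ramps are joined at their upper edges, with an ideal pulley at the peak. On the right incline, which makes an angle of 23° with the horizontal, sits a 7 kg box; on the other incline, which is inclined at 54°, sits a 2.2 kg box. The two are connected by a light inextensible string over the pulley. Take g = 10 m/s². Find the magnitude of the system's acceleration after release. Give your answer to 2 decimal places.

Resolve each weight along its own incline: the 7 kg mass has component 7 × 10 × sin 23° = 27.351 N down its slope, and the 2.2 kg mass has 2.2 × 10 × sin 54° = 17.798 N down its slope.
The 7 kg side's 27.351 N exceeds the other side's 17.798 N, so that mass slides down and the 2.2 kg mass slides up. Taking that direction as positive, Newton's second law for the whole system gives 27.351 − 17.798 = (7 + 2.2) a, so a = 9.553 / 9.2 = 1.0384 m/s².

1.04 m/s²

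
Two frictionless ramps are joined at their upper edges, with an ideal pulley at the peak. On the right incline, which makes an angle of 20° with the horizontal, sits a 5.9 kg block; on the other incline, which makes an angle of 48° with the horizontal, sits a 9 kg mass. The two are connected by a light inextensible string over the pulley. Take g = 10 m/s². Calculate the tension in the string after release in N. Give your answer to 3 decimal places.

38.673 N

Resolve each weight along its own incline: the 5.9 kg mass has component 5.9 × 10 × sin 20° = 20.179 N down its slope, and the 9 kg mass has 9 × 10 × sin 48° = 66.883 N down its slope.
The 9 kg side's 66.883 N exceeds the other side's 20.179 N, so that mass slides down and the 5.9 kg mass slides up. Taking that direction as positive, Newton's second law for the whole system gives 66.883 − 20.179 = (5.9 + 9) a, so a = 46.704 / 14.9 = 3.1345 m/s².
For the 5.9 kg mass (up-slope positive): T − 20.179 = 5.9 × 3.1345, so T = 38.673 N.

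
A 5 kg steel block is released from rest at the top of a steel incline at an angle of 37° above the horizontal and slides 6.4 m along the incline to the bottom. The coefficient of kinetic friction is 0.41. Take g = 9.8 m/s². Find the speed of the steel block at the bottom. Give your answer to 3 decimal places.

The weight component along the incline is mg sin 37° = 29.489 N and the normal force is N = mg cos 37° = 39.133 N.
Friction up the slope is f = μN = 0.41 × 39.133 = 16.045 N, so the net downslope force is 29.489 − 16.045 = 13.444 N and a = 13.444 / 5 = 2.6888 m/s².
Starting from rest over a distance of 6.4 m, v² = 2aL = 2 × 2.6888 × 6.4 = 34.4166, so v = 5.8666 m/s.

5.867 m/s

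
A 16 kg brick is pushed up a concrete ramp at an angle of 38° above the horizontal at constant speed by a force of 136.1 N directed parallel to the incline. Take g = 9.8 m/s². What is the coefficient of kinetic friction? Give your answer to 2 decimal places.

0.32

At constant speed ΣF = 0 along the incline. The applied 136.1 N acts up the slope; the weight component mg sin 38° = 96.536 N and kinetic friction μN both act down the slope.
So 136.1 = 96.536 + μ × 123.560, giving μ = (136.1 − 96.536) / 123.560 = 0.3202.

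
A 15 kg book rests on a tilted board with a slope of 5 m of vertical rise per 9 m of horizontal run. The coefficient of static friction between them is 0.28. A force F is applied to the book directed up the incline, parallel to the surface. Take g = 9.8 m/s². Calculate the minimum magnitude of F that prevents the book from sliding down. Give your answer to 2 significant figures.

The normal force is N = mg cos 29.05° = 128.501 N. With F at its minimum the book is on the verge of sliding down, so static friction is at its maximum μ_s N = 0.28 × 128.501 = 35.980 N and acts up the slope.
Equilibrium along the incline: F + μ_s N = mg sin 29.05°, so F = 71.390 − 35.980 = 35.410 N.

35 N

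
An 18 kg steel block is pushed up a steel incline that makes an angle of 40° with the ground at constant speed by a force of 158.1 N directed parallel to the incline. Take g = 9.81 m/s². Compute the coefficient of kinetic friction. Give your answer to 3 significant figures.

At constant speed ΣF = 0 along the incline. The applied 158.1 N acts up the slope; the weight component mg sin 40° = 113.503 N and kinetic friction μN both act down the slope.
So 158.1 = 113.503 + μ × 135.268, giving μ = (158.1 − 113.503) / 135.268 = 0.3297.

0.330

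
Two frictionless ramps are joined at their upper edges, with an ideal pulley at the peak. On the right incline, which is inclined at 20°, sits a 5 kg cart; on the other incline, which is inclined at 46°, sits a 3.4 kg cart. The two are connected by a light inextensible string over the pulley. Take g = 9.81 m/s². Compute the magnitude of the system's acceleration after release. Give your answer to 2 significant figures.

Resolve each weight along its own incline: the 5 kg mass has component 5 × 9.81 × sin 20° = 16.776 N down its slope, and the 3.4 kg mass has 3.4 × 9.81 × sin 46° = 23.993 N down its slope.
The 3.4 kg side's 23.993 N exceeds the other side's 16.776 N, so that mass slides down and the 5 kg mass slides up. Taking that direction as positive, Newton's second law for the whole system gives 23.993 − 16.776 = (5 + 3.4) a, so a = 7.217 / 8.4 = 0.8592 m/s².

0.86 m/s²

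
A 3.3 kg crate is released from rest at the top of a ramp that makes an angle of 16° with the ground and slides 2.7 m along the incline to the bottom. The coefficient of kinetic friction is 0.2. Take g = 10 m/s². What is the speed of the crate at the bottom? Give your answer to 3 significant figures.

2.12 m/s

The weight component along the incline is mg sin 16° = 9.096 N and the normal force is N = mg cos 16° = 31.722 N.
Friction up the slope is f = μN = 0.2 × 31.722 = 6.344 N, so the net downslope force is 9.096 − 6.344 = 2.752 N and a = 2.752 / 3.3 = 0.8339 m/s².
Starting from rest over a distance of 2.7 m, v² = 2aL = 2 × 0.8339 × 2.7 = 4.5031, so v = 2.1221 m/s.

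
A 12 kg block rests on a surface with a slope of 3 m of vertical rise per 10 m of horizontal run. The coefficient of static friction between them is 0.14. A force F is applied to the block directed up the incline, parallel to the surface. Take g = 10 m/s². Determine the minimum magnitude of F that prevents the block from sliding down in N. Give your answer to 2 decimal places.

18.39 N

The normal force is N = mg cos 16.70° = 114.939 N. With F at its minimum the block is on the verge of sliding down, so static friction is at its maximum μ_s N = 0.14 × 114.939 = 16.091 N and acts up the slope.
Equilibrium along the incline: F + μ_s N = mg sin 16.70°, so F = 34.482 − 16.091 = 18.391 N.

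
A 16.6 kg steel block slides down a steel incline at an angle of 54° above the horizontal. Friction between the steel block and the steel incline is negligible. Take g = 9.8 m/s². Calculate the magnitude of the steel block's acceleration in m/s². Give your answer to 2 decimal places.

7.93 m/s²

Resolving the weight along the incline: the component pulling the steel block down the slope is mg sin 54° = 16.6 × 9.8 × 0.8090 = 131.608 N, and the normal force is N = mg cos 54° = 16.6 × 9.8 × 0.5878 = 95.623 N.
With no friction the net force along the incline is 131.608 N, so a = g sin 54° = 131.608 / 16.6 = 7.9282 m/s².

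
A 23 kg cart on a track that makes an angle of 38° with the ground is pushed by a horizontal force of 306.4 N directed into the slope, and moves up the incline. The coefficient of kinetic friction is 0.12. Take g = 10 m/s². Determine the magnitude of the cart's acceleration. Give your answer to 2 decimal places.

2.41 m/s²

The horizontal push has components F cos 38° = 306.4 × 0.7880 = 241.443 N up the incline and F sin 38° = 306.4 × 0.6157 = 188.650 N pressing into the surface.
The normal force is therefore N = mg cos 38° + F sin 38° = 181.240 + 188.650 = 369.890 N, and kinetic friction down the slope is μN = 0.12 × 369.890 = 44.387 N.
Along the incline: F cos 38° − mg sin 38° − μN = ma, so 241.443 − 141.611 − 44.387 = 23 a, giving a = 2.4107 m/s².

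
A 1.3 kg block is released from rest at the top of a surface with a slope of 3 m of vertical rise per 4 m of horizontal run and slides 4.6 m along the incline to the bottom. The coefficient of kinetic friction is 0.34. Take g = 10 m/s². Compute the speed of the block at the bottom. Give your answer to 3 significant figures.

5.49 m/s

The weight component along the incline is mg sin 36.87° = 7.800 N and the normal force is N = mg cos 36.87° = 10.400 N.
Friction up the slope is f = μN = 0.34 × 10.400 = 3.536 N, so the net downslope force is 7.800 − 3.536 = 4.264 N and a = 4.264 / 1.3 = 3.2800 m/s².
Starting from rest over a distance of 4.6 m, v² = 2aL = 2 × 3.2800 × 4.6 = 30.1760, so v = 5.4933 m/s.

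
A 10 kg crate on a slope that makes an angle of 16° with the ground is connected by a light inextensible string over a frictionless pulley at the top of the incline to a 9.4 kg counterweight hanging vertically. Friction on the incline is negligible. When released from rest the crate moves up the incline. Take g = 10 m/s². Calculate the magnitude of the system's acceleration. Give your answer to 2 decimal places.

3.42 m/s²

For the crate on the incline: the weight component along the slope is m₁g sin 16° = 10 × 10 × 0.2756 = 27.560 N and the normal force is N = m₁g cos 16° = 96.126 N.
Newton's second law for the crate (up-slope positive): T − 27.560 = 10 a. For the hanging counterweight (downward positive): 9.4 × 10 − T = 9.4 a.
Adding the two equations eliminates T: 66.440 = 19.4 a, so a = 3.4247 m/s².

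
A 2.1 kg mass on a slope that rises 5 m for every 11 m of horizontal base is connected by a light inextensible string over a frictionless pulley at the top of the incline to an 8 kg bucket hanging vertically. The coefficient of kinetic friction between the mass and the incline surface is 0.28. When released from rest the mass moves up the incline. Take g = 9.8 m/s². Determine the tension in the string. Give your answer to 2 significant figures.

For the mass on the incline: the weight component along the slope is m₁g sin 24.44° = 2.1 × 9.8 × 0.4138 = 8.516 N and the normal force is N = m₁g cos 24.44° = 18.735 N.
Kinetic friction opposes the mass's motion up the incline: f = μN = 0.28 × 18.735 = 5.246 N acting down the slope.
Newton's second law for the mass (up-slope positive): T − 8.516 − 5.246 = 2.1 a. For the hanging bucket (downward positive): 8 × 9.8 − T = 8 a.
Adding the two equations eliminates T: 64.638 = 10.1 a, so a = 6.3998 m/s².
Then from the hanging bucket's equation, T = 8 × (9.8 − 6.3998) = 27.202 N.

27 N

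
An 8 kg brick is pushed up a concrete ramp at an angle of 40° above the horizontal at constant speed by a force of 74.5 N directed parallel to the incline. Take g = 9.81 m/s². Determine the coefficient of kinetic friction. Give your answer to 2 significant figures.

0.40

At constant speed ΣF = 0 along the incline. The applied 74.5 N acts up the slope; the weight component mg sin 40° = 50.446 N and kinetic friction μN both act down the slope.
So 74.5 = 50.446 + μ × 60.119, giving μ = (74.5 − 50.446) / 60.119 = 0.4001.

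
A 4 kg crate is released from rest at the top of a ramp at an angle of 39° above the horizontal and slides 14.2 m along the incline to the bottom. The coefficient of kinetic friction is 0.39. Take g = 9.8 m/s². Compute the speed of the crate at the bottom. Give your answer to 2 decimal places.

9.53 m/s

The weight component along the incline is mg sin 39° = 24.669 N and the normal force is N = mg cos 39° = 30.464 N.
Friction up the slope is f = μN = 0.39 × 30.464 = 11.881 N, so the net downslope force is 24.669 − 11.881 = 12.788 N and a = 12.788 / 4 = 3.1970 m/s².
Starting from rest over a distance of 14.2 m, v² = 2aL = 2 × 3.1970 × 14.2 = 90.7948, so v = 9.5286 m/s.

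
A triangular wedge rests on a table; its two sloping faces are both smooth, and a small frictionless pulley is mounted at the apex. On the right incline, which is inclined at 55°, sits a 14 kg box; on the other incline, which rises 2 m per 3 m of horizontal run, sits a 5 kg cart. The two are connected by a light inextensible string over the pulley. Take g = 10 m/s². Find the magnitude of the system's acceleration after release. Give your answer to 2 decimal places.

4.58 m/s²

Resolve each weight along its own incline: the 14 kg mass has component 14 × 10 × sin 55° = 114.681 N down its slope, and the 5 kg mass has 5 × 10 × sin 33.69° = 27.735 N down its slope.
The 14 kg side's 114.681 N exceeds the other side's 27.735 N, so that mass slides down and the 5 kg mass slides up. Taking that direction as positive, Newton's second law for the whole system gives 114.681 − 27.735 = (14 + 5) a, so a = 86.946 / 19 = 4.5761 m/s².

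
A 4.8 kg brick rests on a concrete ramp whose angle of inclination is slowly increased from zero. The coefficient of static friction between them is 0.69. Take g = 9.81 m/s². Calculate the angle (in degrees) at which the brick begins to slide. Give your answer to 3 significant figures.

At the threshold of sliding, static friction is at its maximum μ_s N and exactly balances the weight component along the incline: mg sin θ = μ_s mg cos θ.
Hence tan θ = μ_s = 0.69, so θ = arctan(0.69) = 34.6057°.

34.6°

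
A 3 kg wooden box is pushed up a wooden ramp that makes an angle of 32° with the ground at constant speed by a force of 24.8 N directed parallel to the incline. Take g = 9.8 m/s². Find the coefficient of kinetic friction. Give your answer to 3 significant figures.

At constant speed ΣF = 0 along the incline. The applied 24.8 N acts up the slope; the weight component mg sin 32° = 15.580 N and kinetic friction μN both act down the slope.
So 24.8 = 15.580 + μ × 24.933, giving μ = (24.8 − 15.580) / 24.933 = 0.3698.

0.370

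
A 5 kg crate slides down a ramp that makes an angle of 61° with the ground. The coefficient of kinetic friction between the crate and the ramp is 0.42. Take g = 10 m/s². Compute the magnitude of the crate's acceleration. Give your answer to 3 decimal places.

6.710 m/s²

Resolving the weight along the incline: the component pulling the crate down the slope is mg sin 61° = 5 × 10 × 0.8746 = 43.730 N, and the normal force is N = mg cos 61° = 5 × 10 × 0.4848 = 24.240 N.
Kinetic friction acts up the slope with magnitude f = μN = 0.42 × 24.240 = 10.181 N.
Net force along the incline is 43.730 − 10.181 = 33.549 N, so a = 33.549 / 5 = 6.7098 m/s².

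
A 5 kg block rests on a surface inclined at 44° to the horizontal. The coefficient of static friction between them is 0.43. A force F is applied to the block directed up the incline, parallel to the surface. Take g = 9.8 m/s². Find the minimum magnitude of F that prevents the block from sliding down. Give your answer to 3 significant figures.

18.9 N

The normal force is N = mg cos 44° = 35.248 N. With F at its minimum the block is on the verge of sliding down, so static friction is at its maximum μ_s N = 0.43 × 35.248 = 15.157 N and acts up the slope.
Equilibrium along the incline: F + μ_s N = mg sin 44°, so F = 34.038 − 15.157 = 18.881 N.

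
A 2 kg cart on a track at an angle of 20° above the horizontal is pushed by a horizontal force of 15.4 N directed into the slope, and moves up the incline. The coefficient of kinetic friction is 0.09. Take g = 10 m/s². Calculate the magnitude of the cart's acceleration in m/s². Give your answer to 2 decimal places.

The horizontal push has components F cos 20° = 15.4 × 0.9397 = 14.471 N up the incline and F sin 20° = 15.4 × 0.3420 = 5.267 N pressing into the surface.
The normal force is therefore N = mg cos 20° + F sin 20° = 18.794 + 5.267 = 24.061 N, and kinetic friction down the slope is μN = 0.09 × 24.061 = 2.165 N.
Along the incline: F cos 20° − mg sin 20° − μN = ma, so 14.471 − 6.840 − 2.165 = 2 a, giving a = 2.7330 m/s².

2.73 m/s²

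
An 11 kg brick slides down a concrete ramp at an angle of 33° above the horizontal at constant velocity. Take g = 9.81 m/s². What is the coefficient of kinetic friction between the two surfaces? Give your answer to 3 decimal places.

At constant velocity the net force along the incline is zero: mg sin 33° = μ mg cos 33°.
So μ = tan 33° = 0.5446 / 0.8387 = 0.6493.

0.649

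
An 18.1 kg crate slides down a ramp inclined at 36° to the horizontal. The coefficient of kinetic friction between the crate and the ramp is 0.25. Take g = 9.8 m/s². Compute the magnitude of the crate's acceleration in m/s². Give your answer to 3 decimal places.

Resolving the weight along the incline: the component pulling the crate down the slope is mg sin 36° = 18.1 × 9.8 × 0.5878 = 104.264 N, and the normal force is N = mg cos 36° = 18.1 × 9.8 × 0.8090 = 143.500 N.
Kinetic friction acts up the slope with magnitude f = μN = 0.25 × 143.500 = 35.875 N.
Net force along the incline is 104.264 − 35.875 = 68.389 N, so a = 68.389 / 18.1 = 3.7784 m/s².

3.778 m/s²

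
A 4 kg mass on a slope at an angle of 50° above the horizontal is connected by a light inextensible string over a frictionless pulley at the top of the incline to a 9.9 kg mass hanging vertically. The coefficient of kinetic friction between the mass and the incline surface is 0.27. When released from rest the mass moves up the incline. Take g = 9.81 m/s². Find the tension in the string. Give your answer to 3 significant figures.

54.2 N

For the mass on the incline: the weight component along the slope is m₁g sin 50° = 4 × 9.81 × 0.7660 = 30.058 N and the normal force is N = m₁g cos 50° = 25.223 N.
Kinetic friction opposes the mass's motion up the incline: f = μN = 0.27 × 25.223 = 6.810 N acting down the slope.
Newton's second law for the mass (up-slope positive): T − 30.058 − 6.810 = 4 a. For the hanging mass (downward positive): 9.9 × 9.81 − T = 9.9 a.
Adding the two equations eliminates T: 60.251 = 13.9 a, so a = 4.3346 m/s².
Then from the hanging mass's equation, T = 9.9 × (9.81 − 4.3346) = 54.206 N.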